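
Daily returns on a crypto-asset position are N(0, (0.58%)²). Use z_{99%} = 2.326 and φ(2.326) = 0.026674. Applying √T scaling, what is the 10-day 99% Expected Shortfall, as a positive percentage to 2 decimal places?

σ_{10d} = 0.58% × √10 = 1.834%.
ES multiplier = φ(z)/(1−α) = 0.026674/0.01 = 2.667.
ES = 1.834% × 2.667 = 4.891%.

4.89%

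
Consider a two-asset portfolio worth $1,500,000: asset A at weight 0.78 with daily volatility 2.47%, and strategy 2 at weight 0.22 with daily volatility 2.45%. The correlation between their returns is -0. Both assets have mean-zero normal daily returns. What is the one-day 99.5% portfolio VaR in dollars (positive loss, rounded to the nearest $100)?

$77,300

σ_p² = 0.78²·2.47² + 0.22²·2.45² + 2·-0·0.78·0.22·2.47·2.45 = 4.0023 (%²).
σ_p = √4.0023 = 2.001%.
At 99.5%, z = 2.576.
VaR = 2.576 × 2.001% = 5.155%; on $1,500,000 that is $77,325.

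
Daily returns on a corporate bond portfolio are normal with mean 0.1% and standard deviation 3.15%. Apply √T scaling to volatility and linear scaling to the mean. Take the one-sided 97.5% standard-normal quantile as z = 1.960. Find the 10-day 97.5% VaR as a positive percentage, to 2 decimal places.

18.52%

σ_{10d} = 3.15% × √10 = 9.961%; μ_{10d} = 10 × 0.1% = 1.000%.
VaR = −(1.000%) + 1.960 × 9.961% = 18.524%.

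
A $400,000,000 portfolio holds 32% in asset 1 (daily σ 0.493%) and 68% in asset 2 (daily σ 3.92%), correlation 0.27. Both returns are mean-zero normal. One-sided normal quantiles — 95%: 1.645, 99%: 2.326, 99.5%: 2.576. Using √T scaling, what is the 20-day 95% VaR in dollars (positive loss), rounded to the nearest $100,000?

σ_p = √(0.32²·0.493² + 0.68²·3.92² + 2·0.27·0.32·0.68·0.493·3.92) = 2.712%.
σ_{20d} = 2.712% × √20 = 12.128%.
VaR = 1.645 × 12.128% = 19.951%; on $400,000,000 that is $79,804,000.

$79,800,000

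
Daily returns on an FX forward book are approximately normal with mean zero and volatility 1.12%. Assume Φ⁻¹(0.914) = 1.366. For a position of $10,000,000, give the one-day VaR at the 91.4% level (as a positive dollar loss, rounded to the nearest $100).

VaR = z·σ = 1.366 × 1.12% = 1.530%.
On $10,000,000: 0.01530 × $10,000,000 = $153,000.

$153,000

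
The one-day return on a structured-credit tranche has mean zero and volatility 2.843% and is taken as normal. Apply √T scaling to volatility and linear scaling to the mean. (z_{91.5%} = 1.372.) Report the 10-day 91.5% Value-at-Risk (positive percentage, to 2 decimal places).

σ_{10d} = 2.843% × √10 = 8.990%.
VaR = 1.372 × 8.990% = 12.334%.

12.33%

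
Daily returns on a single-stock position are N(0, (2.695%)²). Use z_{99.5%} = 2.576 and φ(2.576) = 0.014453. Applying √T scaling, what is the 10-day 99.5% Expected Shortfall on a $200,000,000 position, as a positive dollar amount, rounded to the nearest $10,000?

σ_{10d} = 2.695% × √10 = 8.522%.
ES multiplier = φ(z)/(1−α) = 0.014453/0.005 = 2.891.
ES = 8.522% × 2.891 = 24.637%; on $200,000,000: $49,274,000.

$49,270,000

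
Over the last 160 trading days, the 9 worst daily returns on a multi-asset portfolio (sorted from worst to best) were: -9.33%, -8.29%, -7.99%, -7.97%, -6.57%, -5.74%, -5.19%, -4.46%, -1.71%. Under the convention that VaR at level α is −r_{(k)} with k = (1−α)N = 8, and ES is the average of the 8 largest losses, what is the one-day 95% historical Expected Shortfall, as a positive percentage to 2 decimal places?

6.94%

The 8 worst returns sum to -55.54%.
ES = −(-55.54%) / 8 = 6.9425% ≈ 6.94%.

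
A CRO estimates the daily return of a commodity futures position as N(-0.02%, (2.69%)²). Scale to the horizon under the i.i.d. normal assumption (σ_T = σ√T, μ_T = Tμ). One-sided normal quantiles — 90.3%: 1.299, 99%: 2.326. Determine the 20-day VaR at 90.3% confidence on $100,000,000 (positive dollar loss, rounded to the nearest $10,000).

$16,030,000

σ_{20d} = 2.69% × √20 = 12.030%; μ_{20d} = 20 × -0.02% = -0.400%.
VaR = −(-0.400%) + 1.299 × 12.030% = 16.027%.
On $100,000,000: 0.16027 × $100,000,000 = $16,027,000.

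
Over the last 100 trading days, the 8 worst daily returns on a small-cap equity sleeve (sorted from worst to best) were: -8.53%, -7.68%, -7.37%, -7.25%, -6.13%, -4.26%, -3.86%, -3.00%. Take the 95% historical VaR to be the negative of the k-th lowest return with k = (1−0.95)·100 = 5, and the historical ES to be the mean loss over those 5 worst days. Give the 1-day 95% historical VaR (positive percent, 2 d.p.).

k = 5; the 5th lowest return is -6.13%, so VaR = 6.13%.

6.13%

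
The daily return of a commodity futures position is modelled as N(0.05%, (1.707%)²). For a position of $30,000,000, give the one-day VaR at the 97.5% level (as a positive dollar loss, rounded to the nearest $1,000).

$989,000

At 97.5% one-sided, z = 1.960.
VaR = −μ + z·σ = −(0.05%) + 1.960 × 1.707% = 3.296%.
On $30,000,000: 0.03296 × $30,000,000 = $988,800.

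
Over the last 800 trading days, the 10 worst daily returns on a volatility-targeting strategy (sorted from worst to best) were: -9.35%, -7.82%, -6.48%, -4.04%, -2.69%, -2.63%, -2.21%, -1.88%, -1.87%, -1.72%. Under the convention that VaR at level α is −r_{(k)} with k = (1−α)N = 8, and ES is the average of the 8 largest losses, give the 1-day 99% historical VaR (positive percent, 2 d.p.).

1.88%

k = 8; the 8th lowest return is -1.88%, so VaR = 1.88%.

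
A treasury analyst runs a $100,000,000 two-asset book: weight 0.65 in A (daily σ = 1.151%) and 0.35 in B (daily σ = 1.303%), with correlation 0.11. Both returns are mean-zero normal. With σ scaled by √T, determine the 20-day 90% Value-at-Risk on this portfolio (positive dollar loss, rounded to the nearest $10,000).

$5,260,000

σ_p = √(0.65²·1.151² + 0.35²·1.303² + 2·0.11·0.65·0.35·1.151·1.303) = 0.918%.
σ_{20d} = 0.918% × √20 = 4.105%.
z(90%) = 1.282.
VaR = 1.282 × 4.105% = 5.263%; on $100,000,000 that is $5,263,000.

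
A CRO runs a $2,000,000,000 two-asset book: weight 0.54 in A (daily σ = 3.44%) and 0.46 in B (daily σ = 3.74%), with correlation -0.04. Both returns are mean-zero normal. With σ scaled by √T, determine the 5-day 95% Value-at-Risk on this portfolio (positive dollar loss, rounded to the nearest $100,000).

$182,500,000

σ_p = √(0.54²·3.44² + 0.46²·3.74² + 2·-0.04·0.54·0.46·3.44·3.74) = 2.481%.
σ_{5d} = 2.481% × √5 = 5.548%.
z(95%) = 1.645.
VaR = 1.645 × 5.548% = 9.126%; on $2,000,000,000 that is $182,520,000.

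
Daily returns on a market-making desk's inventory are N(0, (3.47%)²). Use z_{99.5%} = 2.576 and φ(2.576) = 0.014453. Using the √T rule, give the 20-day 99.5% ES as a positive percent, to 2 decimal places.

44.86%

σ_{20d} = 3.47% × √20 = 15.518%.
ES multiplier = φ(z)/(1−α) = 0.014453/0.005 = 2.891.
ES = 15.518% × 2.891 = 44.863%.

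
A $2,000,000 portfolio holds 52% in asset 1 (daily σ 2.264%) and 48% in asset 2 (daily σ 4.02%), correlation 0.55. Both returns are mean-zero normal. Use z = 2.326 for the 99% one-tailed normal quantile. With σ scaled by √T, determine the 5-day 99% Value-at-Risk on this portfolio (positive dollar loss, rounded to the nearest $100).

$286,900

σ_p = √(0.52²·2.264² + 0.48²·4.02² + 2·0.55·0.52·0.48·2.264·4.02) = 2.758%.
σ_{5d} = 2.758% × √5 = 6.167%.
VaR = 2.326 × 6.167% = 14.344%; on $2,000,000 that is $286,880.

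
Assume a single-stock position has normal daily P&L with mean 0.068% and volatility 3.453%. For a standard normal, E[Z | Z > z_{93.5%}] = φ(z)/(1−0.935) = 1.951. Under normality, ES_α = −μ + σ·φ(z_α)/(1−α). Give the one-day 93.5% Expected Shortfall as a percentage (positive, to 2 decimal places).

6.67%

ES = −(0.068%) + 3.453% × 1.951 = 6.669%.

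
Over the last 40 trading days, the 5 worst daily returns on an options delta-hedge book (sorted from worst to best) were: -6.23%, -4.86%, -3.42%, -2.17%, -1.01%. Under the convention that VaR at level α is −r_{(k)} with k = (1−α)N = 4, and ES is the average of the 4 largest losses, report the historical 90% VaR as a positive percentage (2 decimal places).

2.17%

k = 4; the 4th lowest return is -2.17%, so VaR = 2.17%.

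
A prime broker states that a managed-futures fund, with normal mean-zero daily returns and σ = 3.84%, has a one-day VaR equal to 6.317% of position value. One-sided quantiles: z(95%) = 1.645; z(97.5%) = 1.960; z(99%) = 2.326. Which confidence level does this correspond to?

95%

Implied z = VaR/σ = 6.317 / 3.84 = 1.645.
This matches z(95%) = 1.645.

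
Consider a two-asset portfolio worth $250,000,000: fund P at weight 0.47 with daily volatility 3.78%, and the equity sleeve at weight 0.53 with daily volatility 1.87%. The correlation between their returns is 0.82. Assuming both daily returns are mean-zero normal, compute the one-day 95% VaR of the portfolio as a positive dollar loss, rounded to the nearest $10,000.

$10,900,000

σ_p² = 0.47²·3.78² + 0.53²·1.87² + 2·0.82·0.47·0.53·3.78·1.87 = 7.0263 (%²).
σ_p = √7.0263 = 2.651%.
At 95%, z = 1.645.
VaR = 1.645 × 2.651% = 4.361%; on $250,000,000 that is $10,902,500.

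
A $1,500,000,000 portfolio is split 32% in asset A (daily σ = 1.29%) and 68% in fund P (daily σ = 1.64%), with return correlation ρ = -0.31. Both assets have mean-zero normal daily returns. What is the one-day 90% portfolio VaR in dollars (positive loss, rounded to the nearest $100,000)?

σ_p² = 0.32²·1.29² + 0.68²·1.64² + 2·-0.31·0.32·0.68·1.29·1.64 = 1.1287 (%²).
σ_p = √1.1287 = 1.062%.
At 90%, z = 1.282.
VaR = 1.282 × 1.062% = 1.361%; on $1,500,000,000 that is $20,415,000.

$20,400,000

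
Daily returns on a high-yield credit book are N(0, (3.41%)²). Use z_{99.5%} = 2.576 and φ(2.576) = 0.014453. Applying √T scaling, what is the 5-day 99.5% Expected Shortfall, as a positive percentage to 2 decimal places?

σ_{5d} = 3.41% × √5 = 7.625%.
ES multiplier = φ(z)/(1−α) = 0.014453/0.005 = 2.891.
ES = 7.625% × 2.891 = 22.044%.

22.04%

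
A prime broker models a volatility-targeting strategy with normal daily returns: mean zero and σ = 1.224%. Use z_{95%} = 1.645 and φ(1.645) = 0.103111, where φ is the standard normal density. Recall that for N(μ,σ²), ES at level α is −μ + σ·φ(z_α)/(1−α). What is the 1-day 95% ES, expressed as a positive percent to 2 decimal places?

2.52%

Tail multiplier: φ(z)/(1−α) = 0.103111 / 0.05 = 2.062.
ES = 1.224% × 2.062 = 2.524%.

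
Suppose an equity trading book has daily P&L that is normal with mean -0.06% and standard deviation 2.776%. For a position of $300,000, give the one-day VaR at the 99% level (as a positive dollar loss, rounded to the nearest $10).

At 99% one-sided, z = 2.326.
VaR = −μ + z·σ = −(-0.06%) + 2.326 × 2.776% = 6.517%.
On $300,000: 0.06517 × $300,000 = $19,551.

$19,550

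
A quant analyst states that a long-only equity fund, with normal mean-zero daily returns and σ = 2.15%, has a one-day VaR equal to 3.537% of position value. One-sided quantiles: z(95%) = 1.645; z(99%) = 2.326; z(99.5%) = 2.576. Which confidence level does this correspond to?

Implied z = VaR/σ = 3.537 / 2.15 = 1.645.
This matches z(95%) = 1.645.

95%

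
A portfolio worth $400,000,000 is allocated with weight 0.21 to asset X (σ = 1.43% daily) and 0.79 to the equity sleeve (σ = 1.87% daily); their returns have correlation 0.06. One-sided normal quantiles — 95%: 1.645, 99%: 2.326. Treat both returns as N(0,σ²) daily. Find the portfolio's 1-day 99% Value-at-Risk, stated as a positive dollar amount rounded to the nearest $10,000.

$14,190,000

σ_p² = 0.21²·1.43² + 0.79²·1.87² + 2·0.06·0.21·0.79·1.43·1.87 = 2.3258 (%²).
σ_p = √2.3258 = 1.525%.
VaR = 2.326 × 1.525% = 3.547%; on $400,000,000 that is $14,188,000.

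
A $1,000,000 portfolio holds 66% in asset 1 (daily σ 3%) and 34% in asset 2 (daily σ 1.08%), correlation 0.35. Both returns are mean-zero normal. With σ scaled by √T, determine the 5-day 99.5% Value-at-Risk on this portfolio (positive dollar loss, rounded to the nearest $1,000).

$123,000

σ_p = √(0.66²·3² + 0.34²·1.08² + 2·0.35·0.66·0.34·3·1.08) = 2.136%.
σ_{5d} = 2.136% × √5 = 4.776%.
z(99.5%) = 2.576.
VaR = 2.576 × 4.776% = 12.303%; on $1,000,000 that is $123,030.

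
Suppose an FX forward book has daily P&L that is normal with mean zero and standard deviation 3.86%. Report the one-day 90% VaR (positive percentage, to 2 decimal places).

At 90% one-sided, z = 1.282.
VaR = z·σ = 1.282 × 3.86% = 4.949%.

4.95%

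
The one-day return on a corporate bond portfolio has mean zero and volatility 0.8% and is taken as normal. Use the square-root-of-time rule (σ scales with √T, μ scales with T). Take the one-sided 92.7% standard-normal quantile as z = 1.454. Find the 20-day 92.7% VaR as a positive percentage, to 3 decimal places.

σ_{20d} = 0.8% × √20 = 3.578%.
VaR = 1.454 × 3.578% = 5.202%.

5.202%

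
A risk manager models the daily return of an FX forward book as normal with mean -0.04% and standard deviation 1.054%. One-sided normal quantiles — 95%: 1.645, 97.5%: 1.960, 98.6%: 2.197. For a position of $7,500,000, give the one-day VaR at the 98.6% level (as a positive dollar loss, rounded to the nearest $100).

$176,700

VaR = −μ + z·σ = −(-0.04%) + 2.197 × 1.054% = 2.356%.
On $7,500,000: 0.02356 × $7,500,000 = $176,700.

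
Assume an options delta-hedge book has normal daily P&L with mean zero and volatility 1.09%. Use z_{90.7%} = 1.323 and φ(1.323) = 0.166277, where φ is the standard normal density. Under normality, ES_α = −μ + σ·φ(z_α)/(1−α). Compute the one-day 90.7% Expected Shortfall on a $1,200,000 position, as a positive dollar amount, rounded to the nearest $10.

$23,390

Tail multiplier: φ(z)/(1−α) = 0.166277 / 0.093 = 1.788.
ES = 1.09% × 1.788 = 1.949%.
On $1,200,000: 0.01949 × $1,200,000 = $23,388.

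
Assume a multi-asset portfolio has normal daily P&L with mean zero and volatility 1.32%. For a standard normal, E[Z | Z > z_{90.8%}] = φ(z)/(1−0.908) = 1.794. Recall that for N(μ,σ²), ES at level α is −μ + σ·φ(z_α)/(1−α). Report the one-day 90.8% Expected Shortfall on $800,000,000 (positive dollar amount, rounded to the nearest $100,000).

$18,900,000

ES = 1.32% × 1.794 = 2.368%.
On $800,000,000: 0.02368 × $800,000,000 = $18,944,000.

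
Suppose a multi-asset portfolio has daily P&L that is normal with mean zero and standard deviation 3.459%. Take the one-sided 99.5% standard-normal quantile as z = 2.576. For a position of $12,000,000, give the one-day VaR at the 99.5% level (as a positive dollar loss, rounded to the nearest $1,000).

$1,069,000

VaR = z·σ = 2.576 × 3.459% = 8.910%.
On $12,000,000: 0.08910 × $12,000,000 = $1,069,200.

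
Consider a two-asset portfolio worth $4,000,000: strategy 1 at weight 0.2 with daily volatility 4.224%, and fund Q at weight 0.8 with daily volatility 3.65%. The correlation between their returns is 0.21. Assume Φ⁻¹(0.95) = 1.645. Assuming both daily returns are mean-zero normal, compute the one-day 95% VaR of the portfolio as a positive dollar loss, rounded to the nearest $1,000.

σ_p² = 0.2²·4.224² + 0.8²·3.65² + 2·0.21·0.2·0.8·4.224·3.65 = 10.2761 (%²).
σ_p = √10.2761 = 3.206%.
VaR = 1.645 × 3.206% = 5.274%; on $4,000,000 that is $210,960.

$211,000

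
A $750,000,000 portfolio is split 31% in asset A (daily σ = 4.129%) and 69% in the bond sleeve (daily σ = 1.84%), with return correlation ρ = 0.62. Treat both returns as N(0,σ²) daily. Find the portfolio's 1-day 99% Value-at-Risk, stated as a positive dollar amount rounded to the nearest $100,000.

σ_p² = 0.31²·4.129² + 0.69²·1.84² + 2·0.62·0.31·0.69·4.129·1.84 = 5.2654 (%²).
σ_p = √5.2654 = 2.295%.
At 99%, z = 2.326.
VaR = 2.326 × 2.295% = 5.338%; on $750,000,000 that is $40,035,000.

$40,000,000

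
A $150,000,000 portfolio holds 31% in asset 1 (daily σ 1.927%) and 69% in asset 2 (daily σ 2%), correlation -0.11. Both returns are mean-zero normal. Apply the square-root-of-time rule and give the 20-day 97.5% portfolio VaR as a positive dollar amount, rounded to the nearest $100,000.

σ_p = √(0.31²·1.927² + 0.69²·2² + 2·-0.11·0.31·0.69·1.927·2) = 1.442%.
σ_{20d} = 1.442% × √20 = 6.449%.
z(97.5%) = 1.960.
VaR = 1.960 × 6.449% = 12.640%; on $150,000,000 that is $18,960,000.

$19,000,000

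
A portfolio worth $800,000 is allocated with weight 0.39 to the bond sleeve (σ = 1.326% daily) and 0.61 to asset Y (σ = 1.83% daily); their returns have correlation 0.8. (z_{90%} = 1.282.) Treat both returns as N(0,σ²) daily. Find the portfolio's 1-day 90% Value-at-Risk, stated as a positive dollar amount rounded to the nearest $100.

$16,000

σ_p² = 0.39²·1.326² + 0.61²·1.83² + 2·0.8·0.39·0.61·1.326·1.83 = 2.4372 (%²).
σ_p = √2.4372 = 1.561%.
VaR = 1.282 × 1.561% = 2.001%; on $800,000 that is $16,008.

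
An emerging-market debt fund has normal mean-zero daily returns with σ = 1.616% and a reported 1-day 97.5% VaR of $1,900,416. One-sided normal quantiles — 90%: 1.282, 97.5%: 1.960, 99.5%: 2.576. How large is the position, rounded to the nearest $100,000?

VaR as a fraction of value: z·σ = 1.960 × 1.616% = 3.16736%.
Position = $1,900,416 / 0.0316736 = $60,000,000.

$60,000,000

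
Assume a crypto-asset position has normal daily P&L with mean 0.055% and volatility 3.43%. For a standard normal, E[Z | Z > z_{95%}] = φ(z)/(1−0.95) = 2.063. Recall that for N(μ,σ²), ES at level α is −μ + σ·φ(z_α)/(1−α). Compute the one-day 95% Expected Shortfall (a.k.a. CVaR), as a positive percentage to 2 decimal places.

ES = −(0.055%) + 3.43% × 2.063 = 7.021%.

7.02%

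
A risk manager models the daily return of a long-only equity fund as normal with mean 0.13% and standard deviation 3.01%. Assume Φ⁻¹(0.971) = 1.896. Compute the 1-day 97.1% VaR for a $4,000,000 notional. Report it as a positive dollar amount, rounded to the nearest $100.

$223,100

VaR = −μ + z·σ = −(0.13%) + 1.896 × 3.01% = 5.577%.
On $4,000,000: 0.05577 × $4,000,000 = $223,080.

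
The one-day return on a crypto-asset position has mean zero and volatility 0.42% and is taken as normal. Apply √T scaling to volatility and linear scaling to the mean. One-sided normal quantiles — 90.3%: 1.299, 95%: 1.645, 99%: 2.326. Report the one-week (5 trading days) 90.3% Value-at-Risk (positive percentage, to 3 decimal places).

σ_{5d} = 0.42% × √5 = 0.939%.
VaR = 1.299 × 0.939% = 1.220%.

1.220%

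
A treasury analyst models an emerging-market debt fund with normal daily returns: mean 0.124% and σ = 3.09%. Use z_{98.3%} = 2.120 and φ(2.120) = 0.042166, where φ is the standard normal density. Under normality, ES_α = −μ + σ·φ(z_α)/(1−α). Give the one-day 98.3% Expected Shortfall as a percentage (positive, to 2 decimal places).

7.54%

Tail multiplier: φ(z)/(1−α) = 0.042166 / 0.017 = 2.480.
ES = −(0.124%) + 3.09% × 2.480 = 7.539%.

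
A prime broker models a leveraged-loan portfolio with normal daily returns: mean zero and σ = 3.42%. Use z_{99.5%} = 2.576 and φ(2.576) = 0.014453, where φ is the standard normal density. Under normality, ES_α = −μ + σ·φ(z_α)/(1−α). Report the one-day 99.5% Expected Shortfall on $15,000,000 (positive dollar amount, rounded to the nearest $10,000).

Tail multiplier: φ(z)/(1−α) = 0.014453 / 0.005 = 2.891.
ES = 3.42% × 2.891 = 9.887%.
On $15,000,000: 0.09887 × $15,000,000 = $1,483,050.

$1,480,000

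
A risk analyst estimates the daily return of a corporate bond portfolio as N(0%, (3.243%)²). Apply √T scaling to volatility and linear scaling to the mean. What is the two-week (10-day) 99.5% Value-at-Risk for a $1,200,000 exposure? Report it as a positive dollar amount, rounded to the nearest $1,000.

At 99.5%, z = 2.576.
σ_{10d} = 3.243% × √10 = 10.255%.
VaR = 2.576 × 10.255% = 26.417%.
On $1,200,000: 0.26417 × $1,200,000 = $317,004.

$317,000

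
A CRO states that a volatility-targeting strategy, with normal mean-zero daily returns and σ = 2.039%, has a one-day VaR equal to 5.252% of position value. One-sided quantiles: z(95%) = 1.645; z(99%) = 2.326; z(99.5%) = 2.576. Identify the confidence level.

Implied z = VaR/σ = 5.252 / 2.039 = 2.576.
This matches z(99.5%) = 2.576.

99.5%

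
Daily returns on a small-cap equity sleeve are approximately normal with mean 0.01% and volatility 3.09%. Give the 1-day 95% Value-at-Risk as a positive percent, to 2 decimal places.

5.07%

At 95% one-sided, z = 1.645.
VaR = −μ + z·σ = −(0.01%) + 1.645 × 3.09% = 5.073%.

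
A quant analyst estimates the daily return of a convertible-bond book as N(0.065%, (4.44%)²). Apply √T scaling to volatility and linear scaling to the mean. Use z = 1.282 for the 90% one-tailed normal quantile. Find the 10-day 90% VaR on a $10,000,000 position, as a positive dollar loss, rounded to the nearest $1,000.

σ_{10d} = 4.44% × √10 = 14.041%; μ_{10d} = 10 × 0.065% = 0.650%.
VaR = −(0.650%) + 1.282 × 14.041% = 17.351%.
On $10,000,000: 0.17351 × $10,000,000 = $1,735,100.

$1,735,000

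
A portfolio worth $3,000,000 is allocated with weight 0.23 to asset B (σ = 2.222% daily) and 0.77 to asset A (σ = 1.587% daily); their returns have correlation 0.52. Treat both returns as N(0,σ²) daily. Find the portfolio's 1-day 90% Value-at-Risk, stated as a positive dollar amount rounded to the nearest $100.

$59,600

σ_p² = 0.23²·2.222² + 0.77²·1.587² + 2·0.52·0.23·0.77·2.222·1.587 = 2.4039 (%²).
σ_p = √2.4039 = 1.550%.
At 90%, z = 1.282.
VaR = 1.282 × 1.550% = 1.987%; on $3,000,000 that is $59,610.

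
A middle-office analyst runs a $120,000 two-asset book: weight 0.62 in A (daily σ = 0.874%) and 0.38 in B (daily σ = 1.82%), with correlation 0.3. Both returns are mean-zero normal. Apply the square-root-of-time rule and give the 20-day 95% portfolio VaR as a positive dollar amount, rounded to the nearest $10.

σ_p = √(0.62²·0.874² + 0.38²·1.82² + 2·0.3·0.62·0.38·0.874·1.82) = 0.998%.
σ_{20d} = 0.998% × √20 = 4.463%.
z(95%) = 1.645.
VaR = 1.645 × 4.463% = 7.342%; on $120,000 that is $8,810.

$8,810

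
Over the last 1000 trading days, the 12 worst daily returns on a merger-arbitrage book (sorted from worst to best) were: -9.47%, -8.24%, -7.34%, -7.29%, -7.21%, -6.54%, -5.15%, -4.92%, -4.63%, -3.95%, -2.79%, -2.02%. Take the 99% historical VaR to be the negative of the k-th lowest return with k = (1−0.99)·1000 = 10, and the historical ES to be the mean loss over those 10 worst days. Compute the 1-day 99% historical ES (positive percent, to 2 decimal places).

6.47%

The 10 worst returns sum to -64.74%.
ES = −(-64.74%) / 10 = 6.474% ≈ 6.47%.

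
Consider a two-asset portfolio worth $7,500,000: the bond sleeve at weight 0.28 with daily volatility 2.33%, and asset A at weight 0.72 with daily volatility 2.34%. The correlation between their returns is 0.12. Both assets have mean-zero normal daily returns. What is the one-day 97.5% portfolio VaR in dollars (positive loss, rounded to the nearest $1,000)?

$276,000

σ_p² = 0.28²·2.33² + 0.72²·2.34² + 2·0.12·0.28·0.72·2.33·2.34 = 3.5280 (%²).
σ_p = √3.5280 = 1.878%.
At 97.5%, z = 1.960.
VaR = 1.960 × 1.878% = 3.681%; on $7,500,000 that is $276,075.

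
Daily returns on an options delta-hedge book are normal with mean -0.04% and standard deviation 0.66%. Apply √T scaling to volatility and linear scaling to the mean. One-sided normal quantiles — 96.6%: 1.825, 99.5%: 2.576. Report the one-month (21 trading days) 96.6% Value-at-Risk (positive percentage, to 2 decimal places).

6.36%

σ_{21d} = 0.66% × √21 = 3.024%; μ_{21d} = 21 × -0.04% = -0.840%.
VaR = −(-0.840%) + 1.825 × 3.024% = 6.359%.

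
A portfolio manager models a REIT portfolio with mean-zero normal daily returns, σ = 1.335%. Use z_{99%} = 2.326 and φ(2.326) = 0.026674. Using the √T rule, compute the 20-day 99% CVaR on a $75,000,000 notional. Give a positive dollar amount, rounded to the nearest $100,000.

σ_{20d} = 1.335% × √20 = 5.970%.
ES multiplier = φ(z)/(1−α) = 0.026674/0.01 = 2.667.
ES = 5.970% × 2.667 = 15.922%; on $75,000,000: $11,941,500.

$11,900,000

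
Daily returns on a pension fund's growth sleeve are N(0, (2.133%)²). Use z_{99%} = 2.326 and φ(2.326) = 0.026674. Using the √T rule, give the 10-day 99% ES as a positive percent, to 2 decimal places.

σ_{10d} = 2.133% × √10 = 6.745%.
ES multiplier = φ(z)/(1−α) = 0.026674/0.01 = 2.667.
ES = 6.745% × 2.667 = 17.989%.

17.99%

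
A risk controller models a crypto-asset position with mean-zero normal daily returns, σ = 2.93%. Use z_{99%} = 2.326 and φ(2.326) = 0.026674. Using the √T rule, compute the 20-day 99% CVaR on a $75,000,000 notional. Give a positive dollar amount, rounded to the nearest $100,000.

$26,200,000

σ_{20d} = 2.93% × √20 = 13.103%.
ES multiplier = φ(z)/(1−α) = 0.026674/0.01 = 2.667.
ES = 13.103% × 2.667 = 34.946%; on $75,000,000: $26,209,500.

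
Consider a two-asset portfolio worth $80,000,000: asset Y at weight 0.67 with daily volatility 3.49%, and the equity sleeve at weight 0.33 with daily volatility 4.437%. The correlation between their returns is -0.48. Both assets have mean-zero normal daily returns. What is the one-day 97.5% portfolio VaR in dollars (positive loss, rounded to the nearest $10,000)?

σ_p² = 0.67²·3.49² + 0.33²·4.437² + 2·-0.48·0.67·0.33·3.49·4.437 = 4.3247 (%²).
σ_p = √4.3247 = 2.080%.
At 97.5%, z = 1.960.
VaR = 1.960 × 2.080% = 4.077%; on $80,000,000 that is $3,261,600.

$3,260,000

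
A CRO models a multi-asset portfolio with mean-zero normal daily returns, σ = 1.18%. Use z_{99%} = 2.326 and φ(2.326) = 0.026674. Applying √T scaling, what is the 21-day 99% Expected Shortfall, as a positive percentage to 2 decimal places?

14.42%

σ_{21d} = 1.18% × √21 = 5.407%.
ES multiplier = φ(z)/(1−α) = 0.026674/0.01 = 2.667.
ES = 5.407% × 2.667 = 14.420%.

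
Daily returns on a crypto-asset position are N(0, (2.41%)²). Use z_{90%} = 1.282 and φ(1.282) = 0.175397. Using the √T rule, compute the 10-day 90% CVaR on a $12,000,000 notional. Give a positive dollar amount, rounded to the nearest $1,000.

σ_{10d} = 2.41% × √10 = 7.621%.
ES multiplier = φ(z)/(1−α) = 0.175397/0.1 = 1.754.
ES = 7.621% × 1.754 = 13.367%; on $12,000,000: $1,604,040.

$1,604,000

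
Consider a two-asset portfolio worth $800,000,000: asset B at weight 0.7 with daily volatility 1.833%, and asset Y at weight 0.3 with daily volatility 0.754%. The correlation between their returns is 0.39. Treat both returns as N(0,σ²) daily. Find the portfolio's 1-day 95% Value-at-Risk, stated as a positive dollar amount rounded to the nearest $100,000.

σ_p² = 0.7²·1.833² + 0.3²·0.754² + 2·0.39·0.7·0.3·1.833·0.754 = 1.9239 (%²).
σ_p = √1.9239 = 1.387%.
At 95%, z = 1.645.
VaR = 1.645 × 1.387% = 2.282%; on $800,000,000 that is $18,256,000.

$18,300,000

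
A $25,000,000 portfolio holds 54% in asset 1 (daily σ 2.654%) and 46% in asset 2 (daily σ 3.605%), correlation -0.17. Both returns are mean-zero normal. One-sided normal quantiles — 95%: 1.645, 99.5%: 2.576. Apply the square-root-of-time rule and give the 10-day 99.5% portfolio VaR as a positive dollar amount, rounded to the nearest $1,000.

$4,071,000

σ_p = √(0.54²·2.654² + 0.46²·3.605² + 2·-0.17·0.54·0.46·2.654·3.605) = 1.999%.
σ_{10d} = 1.999% × √10 = 6.321%.
VaR = 2.576 × 6.321% = 16.283%; on $25,000,000 that is $4,070,750.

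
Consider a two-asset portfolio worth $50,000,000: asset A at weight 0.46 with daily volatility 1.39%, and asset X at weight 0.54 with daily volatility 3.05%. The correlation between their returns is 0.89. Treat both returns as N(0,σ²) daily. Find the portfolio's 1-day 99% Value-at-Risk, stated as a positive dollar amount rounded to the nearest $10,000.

$2,600,000

σ_p² = 0.46²·1.39² + 0.54²·3.05² + 2·0.89·0.46·0.54·1.39·3.05 = 4.9959 (%²).
σ_p = √4.9959 = 2.235%.
At 99%, z = 2.326.
VaR = 2.326 × 2.235% = 5.199%; on $50,000,000 that is $2,599,500.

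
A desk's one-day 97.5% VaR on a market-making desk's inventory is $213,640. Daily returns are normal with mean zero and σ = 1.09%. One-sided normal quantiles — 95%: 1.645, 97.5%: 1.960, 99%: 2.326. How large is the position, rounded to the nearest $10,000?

$10,000,000

VaR as a fraction of value: z·σ = 1.960 × 1.09% = 2.1364%.
Position = $213,640 / 0.021364 = $10,000,000.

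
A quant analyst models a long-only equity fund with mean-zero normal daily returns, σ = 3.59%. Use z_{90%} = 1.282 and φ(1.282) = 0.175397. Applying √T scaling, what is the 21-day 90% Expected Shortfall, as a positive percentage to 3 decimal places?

σ_{21d} = 3.59% × √21 = 16.451%.
ES multiplier = φ(z)/(1−α) = 0.175397/0.1 = 1.754.
ES = 16.451% × 1.754 = 28.855%.

28.855%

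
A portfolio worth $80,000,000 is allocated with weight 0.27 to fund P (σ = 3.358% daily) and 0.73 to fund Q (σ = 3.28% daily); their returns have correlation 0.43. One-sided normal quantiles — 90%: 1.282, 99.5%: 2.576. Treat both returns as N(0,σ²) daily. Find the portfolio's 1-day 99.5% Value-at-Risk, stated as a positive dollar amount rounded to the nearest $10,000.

$5,980,000

σ_p² = 0.27²·3.358² + 0.73²·3.28² + 2·0.43·0.27·0.73·3.358·3.28 = 8.4222 (%²).
σ_p = √8.4222 = 2.902%.
VaR = 2.576 × 2.902% = 7.476%; on $80,000,000 that is $5,980,800.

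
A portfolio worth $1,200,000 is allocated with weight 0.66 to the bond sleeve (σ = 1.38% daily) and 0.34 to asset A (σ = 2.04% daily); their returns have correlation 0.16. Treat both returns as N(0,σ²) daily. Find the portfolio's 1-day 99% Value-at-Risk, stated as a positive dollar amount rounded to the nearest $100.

σ_p² = 0.66²·1.38² + 0.34²·2.04² + 2·0.16·0.66·0.34·1.38·2.04 = 1.5128 (%²).
σ_p = √1.5128 = 1.230%.
At 99%, z = 2.326.
VaR = 2.326 × 1.230% = 2.861%; on $1,200,000 that is $34,332.

$34,300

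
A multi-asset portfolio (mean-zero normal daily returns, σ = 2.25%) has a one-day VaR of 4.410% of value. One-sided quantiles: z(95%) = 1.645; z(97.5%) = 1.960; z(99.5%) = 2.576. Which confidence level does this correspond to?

97.5%

Implied z = VaR/σ = 4.410 / 2.25 = 1.960.
This matches z(97.5%) = 1.960.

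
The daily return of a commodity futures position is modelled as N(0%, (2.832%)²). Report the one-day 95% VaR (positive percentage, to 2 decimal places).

At 95% one-sided, z = 1.645.
VaR = z·σ = 1.645 × 2.832% = 4.659%.

4.66%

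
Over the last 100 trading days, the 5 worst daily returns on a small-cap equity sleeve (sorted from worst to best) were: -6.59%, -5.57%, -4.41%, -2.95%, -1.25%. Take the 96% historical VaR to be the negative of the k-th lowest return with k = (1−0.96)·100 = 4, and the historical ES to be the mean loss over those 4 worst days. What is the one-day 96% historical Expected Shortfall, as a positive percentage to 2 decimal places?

4.88%

The 4 worst returns sum to -19.52%.
ES = −(-19.52%) / 4 = 4.88%.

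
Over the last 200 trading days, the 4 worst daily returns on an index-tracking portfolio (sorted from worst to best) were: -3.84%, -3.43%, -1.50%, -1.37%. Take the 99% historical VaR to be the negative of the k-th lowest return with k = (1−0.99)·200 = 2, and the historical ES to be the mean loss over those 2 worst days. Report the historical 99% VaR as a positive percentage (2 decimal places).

3.43%

k = 2; the 2nd lowest return is -3.43%, so VaR = 3.43%.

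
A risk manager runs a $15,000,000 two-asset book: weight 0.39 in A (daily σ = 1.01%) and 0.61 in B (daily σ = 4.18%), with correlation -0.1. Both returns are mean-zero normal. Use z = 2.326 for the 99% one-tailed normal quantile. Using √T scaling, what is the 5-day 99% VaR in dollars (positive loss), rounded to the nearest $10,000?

σ_p = √(0.39²·1.01² + 0.61²·4.18² + 2·-0.1·0.39·0.61·1.01·4.18) = 2.541%.
σ_{5d} = 2.541% × √5 = 5.682%.
VaR = 2.326 × 5.682% = 13.216%; on $15,000,000 that is $1,982,400.

$1,980,000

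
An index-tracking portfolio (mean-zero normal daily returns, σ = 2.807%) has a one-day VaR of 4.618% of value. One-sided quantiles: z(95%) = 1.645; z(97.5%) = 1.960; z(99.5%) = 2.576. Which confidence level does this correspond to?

Implied z = VaR/σ = 4.618 / 2.807 = 1.645.
This matches z(95%) = 1.645.

95%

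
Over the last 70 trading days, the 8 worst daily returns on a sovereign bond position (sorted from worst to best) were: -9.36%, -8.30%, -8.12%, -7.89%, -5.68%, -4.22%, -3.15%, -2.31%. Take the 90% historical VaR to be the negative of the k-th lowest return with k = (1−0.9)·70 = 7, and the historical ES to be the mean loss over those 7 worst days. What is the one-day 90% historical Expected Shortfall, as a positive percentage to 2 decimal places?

The 7 worst returns sum to -46.72%.
ES = −(-46.72%) / 7 = 6.6742…% ≈ 6.67%.

6.67%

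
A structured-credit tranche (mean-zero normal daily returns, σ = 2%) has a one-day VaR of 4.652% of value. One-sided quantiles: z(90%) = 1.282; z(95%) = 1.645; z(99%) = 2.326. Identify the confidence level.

99%

Implied z = VaR/σ = 4.652 / 2 = 2.326.
This matches z(99%) = 2.326.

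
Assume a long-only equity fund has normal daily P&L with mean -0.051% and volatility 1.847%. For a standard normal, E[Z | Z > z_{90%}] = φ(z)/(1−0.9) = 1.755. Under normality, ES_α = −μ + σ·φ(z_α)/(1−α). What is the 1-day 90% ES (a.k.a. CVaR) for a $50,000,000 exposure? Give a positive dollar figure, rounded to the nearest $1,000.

$1,646,000

ES = −(-0.051%) + 1.847% × 1.755 = 3.292%.
On $50,000,000: 0.03292 × $50,000,000 = $1,646,000.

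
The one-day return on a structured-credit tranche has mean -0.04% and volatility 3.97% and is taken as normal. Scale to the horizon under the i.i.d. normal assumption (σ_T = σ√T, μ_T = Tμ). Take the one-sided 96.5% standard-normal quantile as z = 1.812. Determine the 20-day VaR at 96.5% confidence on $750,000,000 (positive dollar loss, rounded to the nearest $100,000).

σ_{20d} = 3.97% × √20 = 17.754%; μ_{20d} = 20 × -0.04% = -0.800%.
VaR = −(-0.800%) + 1.812 × 17.754% = 32.970%.
On $750,000,000: 0.32970 × $750,000,000 = $247,275,000.

$247,300,000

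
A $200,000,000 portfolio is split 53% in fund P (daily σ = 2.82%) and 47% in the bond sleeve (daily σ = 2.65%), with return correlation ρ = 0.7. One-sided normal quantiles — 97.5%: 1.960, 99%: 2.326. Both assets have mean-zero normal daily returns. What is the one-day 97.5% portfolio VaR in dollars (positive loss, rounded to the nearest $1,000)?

σ_p² = 0.53²·2.82² + 0.47²·2.65² + 2·0.7·0.53·0.47·2.82·2.65 = 6.3912 (%²).
σ_p = √6.3912 = 2.528%.
VaR = 1.960 × 2.528% = 4.955%; on $200,000,000 that is $9,910,000.

$9,910,000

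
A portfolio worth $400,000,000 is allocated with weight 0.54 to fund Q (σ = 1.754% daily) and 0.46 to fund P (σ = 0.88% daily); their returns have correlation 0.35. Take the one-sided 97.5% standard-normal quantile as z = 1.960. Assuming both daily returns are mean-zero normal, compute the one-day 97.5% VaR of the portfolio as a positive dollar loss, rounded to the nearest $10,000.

$9,040,000

σ_p² = 0.54²·1.754² + 0.46²·0.88² + 2·0.35·0.54·0.46·1.754·0.88 = 1.3294 (%²).
σ_p = √1.3294 = 1.153%.
VaR = 1.960 × 1.153% = 2.260%; on $400,000,000 that is $9,040,000.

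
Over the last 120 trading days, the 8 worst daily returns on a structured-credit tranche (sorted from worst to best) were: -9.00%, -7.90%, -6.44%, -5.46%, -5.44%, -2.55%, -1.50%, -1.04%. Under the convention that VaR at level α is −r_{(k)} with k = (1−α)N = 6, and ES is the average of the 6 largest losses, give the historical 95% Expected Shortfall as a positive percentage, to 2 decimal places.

6.13%

The 6 worst returns sum to -36.79%.
ES = −(-36.79%) / 6 = 6.1316…% ≈ 6.13%.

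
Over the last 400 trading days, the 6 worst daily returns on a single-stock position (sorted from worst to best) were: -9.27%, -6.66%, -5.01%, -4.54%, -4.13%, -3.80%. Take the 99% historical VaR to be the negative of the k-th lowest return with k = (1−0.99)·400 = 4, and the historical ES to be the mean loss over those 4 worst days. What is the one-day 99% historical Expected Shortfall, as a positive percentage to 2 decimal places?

The 4 worst returns sum to -25.48%.
ES = −(-25.48%) / 4 = 6.37%.

6.37%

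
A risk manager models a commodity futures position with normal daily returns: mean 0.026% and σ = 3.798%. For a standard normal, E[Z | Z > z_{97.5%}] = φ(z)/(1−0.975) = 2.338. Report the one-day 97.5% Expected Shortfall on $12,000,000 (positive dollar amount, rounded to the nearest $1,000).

ES = −(0.026%) + 3.798% × 2.338 = 8.854%.
On $12,000,000: 0.08854 × $12,000,000 = $1,062,480.

$1,062,000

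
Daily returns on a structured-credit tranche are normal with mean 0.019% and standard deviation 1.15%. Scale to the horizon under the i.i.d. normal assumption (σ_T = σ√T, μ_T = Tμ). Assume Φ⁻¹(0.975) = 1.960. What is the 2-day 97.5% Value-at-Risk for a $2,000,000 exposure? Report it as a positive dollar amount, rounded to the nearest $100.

$63,000

σ_{2d} = 1.15% × √2 = 1.626%; μ_{2d} = 2 × 0.019% = 0.038%.
VaR = −(0.038%) + 1.960 × 1.626% = 3.149%.
On $2,000,000: 0.03149 × $2,000,000 = $62,980.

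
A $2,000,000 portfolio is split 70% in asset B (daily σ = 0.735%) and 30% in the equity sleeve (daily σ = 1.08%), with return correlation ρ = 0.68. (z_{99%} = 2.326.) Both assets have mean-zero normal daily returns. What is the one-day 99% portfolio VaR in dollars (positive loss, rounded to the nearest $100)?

σ_p² = 0.7²·0.735² + 0.3²·1.08² + 2·0.68·0.7·0.3·0.735·1.08 = 0.5964 (%²).
σ_p = √0.5964 = 0.772%.
VaR = 2.326 × 0.772% = 1.796%; on $2,000,000 that is $35,920.

$35,900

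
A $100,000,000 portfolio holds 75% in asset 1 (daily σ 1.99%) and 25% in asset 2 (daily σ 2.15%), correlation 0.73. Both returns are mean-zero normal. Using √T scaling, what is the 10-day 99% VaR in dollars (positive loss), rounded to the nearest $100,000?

σ_p = √(0.75²·1.99² + 0.25²·2.15² + 2·0.73·0.75·0.25·1.99·2.15) = 1.920%.
σ_{10d} = 1.920% × √10 = 6.072%.
z(99%) = 2.326.
VaR = 2.326 × 6.072% = 14.123%; on $100,000,000 that is $14,123,000.

$14,100,000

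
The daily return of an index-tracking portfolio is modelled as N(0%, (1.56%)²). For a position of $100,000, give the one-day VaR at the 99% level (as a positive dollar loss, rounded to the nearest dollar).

$3,629

At 99% one-sided, z = 2.326.
VaR = z·σ = 2.326 × 1.56% = 3.629%.
On $100,000: 0.03629 × $100,000 = $3,629.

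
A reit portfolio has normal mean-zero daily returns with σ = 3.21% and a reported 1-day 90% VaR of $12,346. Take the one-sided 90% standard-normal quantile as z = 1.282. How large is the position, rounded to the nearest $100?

$300,000

VaR as a fraction of value: z·σ = 1.282 × 3.21% = 4.11522%.
Position = $12,346 / 0.0411522 = $300,008.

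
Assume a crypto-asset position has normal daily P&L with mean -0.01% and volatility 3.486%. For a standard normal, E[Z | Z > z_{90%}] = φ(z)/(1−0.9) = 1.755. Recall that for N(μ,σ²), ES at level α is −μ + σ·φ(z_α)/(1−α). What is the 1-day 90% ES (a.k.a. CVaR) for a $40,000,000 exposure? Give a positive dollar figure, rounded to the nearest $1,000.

ES = −(-0.01%) + 3.486% × 1.755 = 6.128%.
On $40,000,000: 0.06128 × $40,000,000 = $2,451,200.

$2,451,000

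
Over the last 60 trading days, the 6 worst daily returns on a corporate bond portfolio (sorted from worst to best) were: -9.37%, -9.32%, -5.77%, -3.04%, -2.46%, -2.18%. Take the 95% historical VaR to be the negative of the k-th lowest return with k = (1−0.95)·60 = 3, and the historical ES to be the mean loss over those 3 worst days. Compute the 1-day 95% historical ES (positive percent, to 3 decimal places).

8.153%

The 3 worst returns sum to -24.46%.
ES = −(-24.46%) / 3 = 8.1533…% ≈ 8.153%.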